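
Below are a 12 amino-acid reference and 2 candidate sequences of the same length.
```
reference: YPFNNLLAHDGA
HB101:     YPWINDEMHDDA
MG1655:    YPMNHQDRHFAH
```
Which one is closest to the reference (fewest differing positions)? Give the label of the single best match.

HB101

HB101 differs at 6 positions; MG1655 differs at 8 positions. The closest is HB101.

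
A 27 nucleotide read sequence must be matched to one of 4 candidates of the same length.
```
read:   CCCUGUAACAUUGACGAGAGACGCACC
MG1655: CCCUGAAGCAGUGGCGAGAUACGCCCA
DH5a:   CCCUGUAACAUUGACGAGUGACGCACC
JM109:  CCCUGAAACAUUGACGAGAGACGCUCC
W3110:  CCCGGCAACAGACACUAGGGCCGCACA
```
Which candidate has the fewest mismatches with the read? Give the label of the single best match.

Hamming distances to read — MG1655: 7; DH5a: 1; JM109: 2; W3110: 9.
Smallest is DH5a with 1 mismatch.

DH5a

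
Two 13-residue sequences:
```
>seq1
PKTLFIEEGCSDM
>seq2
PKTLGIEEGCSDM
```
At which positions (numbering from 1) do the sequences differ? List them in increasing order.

5

Scanning 1-based: 5: F/G.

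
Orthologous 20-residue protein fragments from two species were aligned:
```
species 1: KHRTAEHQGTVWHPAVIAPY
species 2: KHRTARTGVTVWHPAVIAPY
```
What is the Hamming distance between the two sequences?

The sequences differ at positions 6, 7, 8, 9 (1-based) — 4 in total.

4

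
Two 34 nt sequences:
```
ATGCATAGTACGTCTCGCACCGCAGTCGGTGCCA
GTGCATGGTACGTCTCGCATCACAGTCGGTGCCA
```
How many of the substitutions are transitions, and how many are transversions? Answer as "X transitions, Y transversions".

4 transitions, 0 transversions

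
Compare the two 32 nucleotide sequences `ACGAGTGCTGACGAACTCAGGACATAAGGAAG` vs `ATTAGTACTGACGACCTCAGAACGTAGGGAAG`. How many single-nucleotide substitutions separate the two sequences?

Comparing position by position, 7 sites differ: 2 (C/T), 3 (G/T), 7 (G/A), 15 (A/C), 21 (G/A), 24 (A/G), 27 (A/G).

7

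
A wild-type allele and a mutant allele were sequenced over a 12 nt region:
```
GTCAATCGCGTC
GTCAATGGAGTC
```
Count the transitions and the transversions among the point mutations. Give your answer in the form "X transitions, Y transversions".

0 transitions, 2 transversions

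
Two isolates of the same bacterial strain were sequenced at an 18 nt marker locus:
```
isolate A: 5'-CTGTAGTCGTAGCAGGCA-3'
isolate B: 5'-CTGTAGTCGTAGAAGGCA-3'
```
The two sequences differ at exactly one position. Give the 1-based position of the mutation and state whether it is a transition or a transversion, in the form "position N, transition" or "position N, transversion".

Position 13 changes C→A. C is a pyrimidine and A is a purine, so this is a transversion.

position 13, transversion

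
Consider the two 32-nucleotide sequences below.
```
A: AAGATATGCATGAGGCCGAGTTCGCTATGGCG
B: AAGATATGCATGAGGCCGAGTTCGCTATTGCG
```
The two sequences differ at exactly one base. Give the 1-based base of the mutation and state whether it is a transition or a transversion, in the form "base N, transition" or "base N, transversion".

Base 29 changes G→T. G is a purine and T is a pyrimidine, so this is a transversion.

base 29, transversion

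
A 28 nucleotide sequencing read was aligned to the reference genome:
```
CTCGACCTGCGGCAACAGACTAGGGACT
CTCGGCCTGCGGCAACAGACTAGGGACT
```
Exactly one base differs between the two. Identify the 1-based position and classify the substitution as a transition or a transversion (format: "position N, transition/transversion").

The sequences differ only at position 5: A→G (purine→purine), a transition.

position 5, transition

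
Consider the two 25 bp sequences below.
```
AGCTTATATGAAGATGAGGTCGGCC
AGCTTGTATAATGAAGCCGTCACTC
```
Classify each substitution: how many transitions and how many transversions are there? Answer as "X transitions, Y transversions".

4 transitions, 5 transversions

Transitions (purine↔purine or pyrimidine↔pyrimidine): 6 A→G, 10 G→A, 22 G→A, 24 C→T.
Transversions (purine↔pyrimidine): 12 A→T, 15 T→A, 17 A→C, 18 G→C, 23 G→C.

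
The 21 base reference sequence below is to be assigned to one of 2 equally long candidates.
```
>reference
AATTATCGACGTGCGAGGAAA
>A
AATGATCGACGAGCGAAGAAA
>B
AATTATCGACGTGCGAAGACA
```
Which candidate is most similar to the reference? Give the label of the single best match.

Hamming distances to reference — A: 3; B: 2.
Smallest is B with 2 mismatches.

B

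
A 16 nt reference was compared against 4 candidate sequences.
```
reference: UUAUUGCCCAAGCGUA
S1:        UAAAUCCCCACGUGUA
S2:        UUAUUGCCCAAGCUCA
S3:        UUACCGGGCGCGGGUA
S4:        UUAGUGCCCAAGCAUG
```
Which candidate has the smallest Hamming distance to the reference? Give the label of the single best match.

S2

S1 differs at 5 positions; S2 differs at 2 positions; S3 differs at 7 positions; S4 differs at 3 positions. The closest is S2.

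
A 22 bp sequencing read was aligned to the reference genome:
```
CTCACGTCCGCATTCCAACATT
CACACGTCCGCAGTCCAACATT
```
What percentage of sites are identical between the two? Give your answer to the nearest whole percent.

91%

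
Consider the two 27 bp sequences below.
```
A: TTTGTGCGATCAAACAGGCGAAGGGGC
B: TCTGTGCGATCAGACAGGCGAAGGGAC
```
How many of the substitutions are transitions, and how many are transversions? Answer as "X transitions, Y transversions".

3 transitions, 0 transversions

Transitions (purine↔purine or pyrimidine↔pyrimidine): 2 T→C, 13 A→G, 26 G→A.
Transversions (purine↔pyrimidine): none.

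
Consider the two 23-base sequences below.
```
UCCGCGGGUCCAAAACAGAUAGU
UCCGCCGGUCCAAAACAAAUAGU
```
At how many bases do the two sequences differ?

2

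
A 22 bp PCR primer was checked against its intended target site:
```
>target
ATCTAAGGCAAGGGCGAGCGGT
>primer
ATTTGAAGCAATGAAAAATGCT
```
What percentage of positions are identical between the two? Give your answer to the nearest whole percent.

55%

Mismatches at positions 3, 5, 7, 12, 14, 15, 16, 18, 19, 21 (1-based): 10 of 22.
Identical positions: 12/22 = 54.55% → 55%.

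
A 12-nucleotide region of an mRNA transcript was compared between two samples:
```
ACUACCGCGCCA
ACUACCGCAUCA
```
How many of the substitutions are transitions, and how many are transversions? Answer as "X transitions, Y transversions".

2 transitions, 0 transversions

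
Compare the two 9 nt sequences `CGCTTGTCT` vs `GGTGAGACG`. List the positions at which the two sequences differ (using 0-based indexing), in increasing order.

Differences at position 0 (C→G), position 2 (C→T), position 3 (T→G), position 4 (T→A), position 6 (T→A), position 8 (T→G).

0, 2, 3, 4, 6, 8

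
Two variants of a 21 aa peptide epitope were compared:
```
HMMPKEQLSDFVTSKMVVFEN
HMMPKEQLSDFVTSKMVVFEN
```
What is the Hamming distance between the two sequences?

0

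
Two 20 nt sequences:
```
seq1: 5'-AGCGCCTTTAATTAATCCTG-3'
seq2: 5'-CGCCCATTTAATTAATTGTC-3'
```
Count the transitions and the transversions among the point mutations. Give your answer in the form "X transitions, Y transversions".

1 transition, 5 transversions

Mismatches (1-based):
base 1: A→C (purine→pyrimidine, transversion)
base 4: G→C (purine→pyrimidine, transversion)
base 6: C→A (pyrimidine→purine, transversion)
base 17: C→T (pyrimidine→pyrimidine, transition)
base 18: C→G (pyrimidine→purine, transversion)
base 20: G→C (purine→pyrimidine, transversion)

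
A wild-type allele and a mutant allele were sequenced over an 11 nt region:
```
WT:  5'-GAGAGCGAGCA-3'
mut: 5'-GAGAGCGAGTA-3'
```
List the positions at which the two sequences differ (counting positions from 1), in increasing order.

Scanning 1-based: 10: C/T.

10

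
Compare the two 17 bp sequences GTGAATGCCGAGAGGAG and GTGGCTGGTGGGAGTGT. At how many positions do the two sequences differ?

8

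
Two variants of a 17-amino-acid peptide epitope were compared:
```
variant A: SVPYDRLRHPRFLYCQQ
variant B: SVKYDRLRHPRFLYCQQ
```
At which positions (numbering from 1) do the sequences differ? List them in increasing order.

Differences at position 3 (P→K).

3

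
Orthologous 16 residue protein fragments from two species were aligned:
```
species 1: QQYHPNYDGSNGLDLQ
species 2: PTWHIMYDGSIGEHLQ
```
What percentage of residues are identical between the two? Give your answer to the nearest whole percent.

50%

Mismatches at positions 1, 2, 3, 5, 6, 11, 13, 14 (1-based): 8 of 16.
Identical positions: 8/16 = 50% → 50%.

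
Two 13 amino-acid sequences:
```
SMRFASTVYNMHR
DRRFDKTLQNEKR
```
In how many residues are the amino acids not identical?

The sequences differ at residues 1, 2, 5, 6, 8, 9, 11, 12 (1-based) — 8 in total.

8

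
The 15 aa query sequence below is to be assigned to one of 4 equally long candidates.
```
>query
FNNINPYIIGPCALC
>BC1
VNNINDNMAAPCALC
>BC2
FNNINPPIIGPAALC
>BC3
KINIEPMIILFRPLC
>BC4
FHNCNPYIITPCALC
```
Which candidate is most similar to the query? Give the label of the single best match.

Hamming distances to query — BC1: 6; BC2: 2; BC3: 8; BC4: 3.
Smallest is BC2 with 2 mismatches.

BC2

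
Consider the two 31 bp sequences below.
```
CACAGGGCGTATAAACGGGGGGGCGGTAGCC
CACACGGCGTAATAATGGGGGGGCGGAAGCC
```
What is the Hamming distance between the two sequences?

Mismatches (1-based): base 5: G→C; base 12: T→A; base 13: A→T; base 16: C→T; base 27: T→A.

5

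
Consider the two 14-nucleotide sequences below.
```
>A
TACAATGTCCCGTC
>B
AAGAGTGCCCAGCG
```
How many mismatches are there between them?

7

Comparing position by position, 7 bases differ: 1 (T/A), 3 (C/G), 5 (A/G), 8 (T/C), 11 (C/A), 13 (T/C), 14 (C/G).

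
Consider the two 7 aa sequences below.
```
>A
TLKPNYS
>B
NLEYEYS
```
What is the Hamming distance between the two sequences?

4

The sequences differ at positions 1, 3, 4, 5 (1-based) — 4 in total.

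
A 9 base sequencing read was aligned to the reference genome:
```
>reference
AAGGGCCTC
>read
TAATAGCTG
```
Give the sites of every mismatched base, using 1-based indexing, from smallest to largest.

Differences at site 1 (A→T), site 3 (G→A), site 4 (G→T), site 5 (G→A), site 6 (C→G), site 9 (C→G).

1, 3, 4, 5, 6, 9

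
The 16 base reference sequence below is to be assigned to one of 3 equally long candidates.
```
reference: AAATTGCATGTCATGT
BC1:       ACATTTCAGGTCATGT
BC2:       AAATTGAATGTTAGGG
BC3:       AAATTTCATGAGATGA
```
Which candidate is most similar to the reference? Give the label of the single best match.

Hamming distances to reference — BC1: 3; BC2: 4; BC3: 4.
Smallest is BC1 with 3 mismatches.

BC1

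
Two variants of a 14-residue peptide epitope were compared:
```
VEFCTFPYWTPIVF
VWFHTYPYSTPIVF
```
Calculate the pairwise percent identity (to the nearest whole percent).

71%

4 positions differ (2, 4, 6, 9), so 10 of 14 match: 10/14 = 71.43%.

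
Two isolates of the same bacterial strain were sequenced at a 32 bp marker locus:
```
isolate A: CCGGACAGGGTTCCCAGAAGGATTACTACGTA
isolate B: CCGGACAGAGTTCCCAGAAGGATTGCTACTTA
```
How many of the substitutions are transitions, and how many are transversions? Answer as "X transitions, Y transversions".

2 transitions, 1 transversion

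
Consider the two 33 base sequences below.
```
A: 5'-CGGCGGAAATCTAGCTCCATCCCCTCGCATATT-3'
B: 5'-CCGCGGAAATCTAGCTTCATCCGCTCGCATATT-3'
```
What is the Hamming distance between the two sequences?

Comparing position by position, 3 positions differ: 2 (G/C), 17 (C/T), 23 (C/G).

3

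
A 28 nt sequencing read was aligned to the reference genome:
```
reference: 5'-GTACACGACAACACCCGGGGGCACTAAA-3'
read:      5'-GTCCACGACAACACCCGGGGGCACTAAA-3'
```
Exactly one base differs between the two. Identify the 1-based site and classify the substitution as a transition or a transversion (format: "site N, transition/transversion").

Site 3 changes A→C. A is a purine and C is a pyrimidine, so this is a transversion.

site 3, transversion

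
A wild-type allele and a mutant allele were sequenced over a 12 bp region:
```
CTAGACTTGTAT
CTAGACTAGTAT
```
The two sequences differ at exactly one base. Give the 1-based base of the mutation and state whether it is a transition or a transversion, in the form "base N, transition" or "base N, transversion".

base 8, transversion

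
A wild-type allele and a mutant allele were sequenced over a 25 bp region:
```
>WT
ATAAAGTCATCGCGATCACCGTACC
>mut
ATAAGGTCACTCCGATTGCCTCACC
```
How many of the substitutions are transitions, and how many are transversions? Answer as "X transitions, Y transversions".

6 transitions, 2 transversions

Mismatches (1-based):
position 5: A→G (purine→purine, transition)
position 10: T→C (pyrimidine→pyrimidine, transition)
position 11: C→T (pyrimidine→pyrimidine, transition)
position 12: G→C (purine→pyrimidine, transversion)
position 17: C→T (pyrimidine→pyrimidine, transition)
position 18: A→G (purine→purine, transition)
position 21: G→T (purine→pyrimidine, transversion)
position 22: T→C (pyrimidine→pyrimidine, transition)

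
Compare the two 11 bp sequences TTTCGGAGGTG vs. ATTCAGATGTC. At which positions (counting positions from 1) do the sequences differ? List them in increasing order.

1, 5, 8, 11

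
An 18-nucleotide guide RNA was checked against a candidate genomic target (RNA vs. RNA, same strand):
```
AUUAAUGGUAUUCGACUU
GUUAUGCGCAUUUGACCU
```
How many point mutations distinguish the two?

Mismatches (1-based): site 1: A→G; site 5: A→U; site 6: U→G; site 7: G→C; site 9: U→C; site 13: C→U; site 17: U→C.

7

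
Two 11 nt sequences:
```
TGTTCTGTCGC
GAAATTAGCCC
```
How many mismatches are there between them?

The sequences differ at bases 1, 2, 3, 4, 5, 7, 8, 10 (1-based) — 8 in total.

8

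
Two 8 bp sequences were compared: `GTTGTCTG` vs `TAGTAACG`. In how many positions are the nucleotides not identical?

7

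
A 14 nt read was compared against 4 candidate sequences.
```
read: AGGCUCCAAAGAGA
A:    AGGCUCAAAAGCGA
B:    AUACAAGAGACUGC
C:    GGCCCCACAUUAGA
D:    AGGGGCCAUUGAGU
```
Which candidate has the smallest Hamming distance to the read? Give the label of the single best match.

A

Hamming distances to read — A: 2; B: 9; C: 7; D: 5.
Smallest is A with 2 mismatches.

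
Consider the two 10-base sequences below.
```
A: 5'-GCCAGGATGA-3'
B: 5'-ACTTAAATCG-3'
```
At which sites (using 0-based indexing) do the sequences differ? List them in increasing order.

0, 2, 3, 4, 5, 8, 9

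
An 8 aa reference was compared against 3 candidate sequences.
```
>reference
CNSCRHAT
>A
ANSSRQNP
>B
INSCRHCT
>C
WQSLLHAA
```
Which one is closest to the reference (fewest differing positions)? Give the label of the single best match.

B

Hamming distances to reference — A: 5; B: 2; C: 5.
Smallest is B with 2 mismatches.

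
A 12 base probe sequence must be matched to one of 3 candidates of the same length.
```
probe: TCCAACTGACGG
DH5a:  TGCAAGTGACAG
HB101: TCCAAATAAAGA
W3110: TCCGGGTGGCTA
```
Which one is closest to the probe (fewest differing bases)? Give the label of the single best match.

DH5a

Hamming distances to probe — DH5a: 3; HB101: 4; W3110: 6.
Smallest is DH5a with 3 mismatches.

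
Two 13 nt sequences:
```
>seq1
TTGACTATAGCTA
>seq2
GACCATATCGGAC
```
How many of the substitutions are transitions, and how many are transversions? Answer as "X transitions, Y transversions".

Mismatches (1-based):
site 1: T→G (pyrimidine→purine, transversion)
site 2: T→A (pyrimidine→purine, transversion)
site 3: G→C (purine→pyrimidine, transversion)
site 4: A→C (purine→pyrimidine, transversion)
site 5: C→A (pyrimidine→purine, transversion)
site 9: A→C (purine→pyrimidine, transversion)
site 11: C→G (pyrimidine→purine, transversion)
site 12: T→A (pyrimidine→purine, transversion)
site 13: A→C (purine→pyrimidine, transversion)

0 transitions, 9 transversions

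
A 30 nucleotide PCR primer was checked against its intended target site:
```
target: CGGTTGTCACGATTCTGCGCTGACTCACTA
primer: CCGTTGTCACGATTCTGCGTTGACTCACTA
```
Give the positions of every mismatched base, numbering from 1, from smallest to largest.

Differences at position 2 (G→C), position 20 (C→T).

2, 20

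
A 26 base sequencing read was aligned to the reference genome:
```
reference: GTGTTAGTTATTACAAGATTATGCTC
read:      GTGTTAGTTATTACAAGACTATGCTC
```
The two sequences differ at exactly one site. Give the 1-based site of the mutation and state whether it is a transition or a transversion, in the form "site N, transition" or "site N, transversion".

Site 19 changes T→C. T is a pyrimidine and C is a pyrimidine, so this is a transition.

site 19, transition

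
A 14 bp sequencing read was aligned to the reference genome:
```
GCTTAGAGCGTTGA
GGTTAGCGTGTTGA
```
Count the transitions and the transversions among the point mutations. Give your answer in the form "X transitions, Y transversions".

1 transition, 2 transversions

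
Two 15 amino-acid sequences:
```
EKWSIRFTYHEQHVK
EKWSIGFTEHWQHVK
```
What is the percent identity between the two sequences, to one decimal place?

80.0%

Mismatches at positions 6, 9, 11 (1-based): 3 of 15.
Identical positions: 12/15 = 80% → 80.0%.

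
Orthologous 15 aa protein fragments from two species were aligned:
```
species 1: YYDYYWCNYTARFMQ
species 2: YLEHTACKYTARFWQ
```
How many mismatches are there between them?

7

The sequences differ at residues 2, 3, 4, 5, 6, 8, 14 (1-based) — 7 in total.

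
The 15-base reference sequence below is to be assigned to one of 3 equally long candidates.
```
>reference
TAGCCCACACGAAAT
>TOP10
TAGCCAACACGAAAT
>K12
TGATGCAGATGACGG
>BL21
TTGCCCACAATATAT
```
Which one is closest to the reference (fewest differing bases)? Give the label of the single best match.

TOP10

TOP10 differs at 1 base; K12 differs at 9 bases; BL21 differs at 4 bases. The closest is TOP10.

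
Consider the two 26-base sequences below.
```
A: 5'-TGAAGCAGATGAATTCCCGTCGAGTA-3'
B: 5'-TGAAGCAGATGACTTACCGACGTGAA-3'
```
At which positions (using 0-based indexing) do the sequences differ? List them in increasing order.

12, 15, 19, 22, 24

Differences at position 12 (A→C), position 15 (C→A), position 19 (T→A), position 22 (A→T), position 24 (T→A).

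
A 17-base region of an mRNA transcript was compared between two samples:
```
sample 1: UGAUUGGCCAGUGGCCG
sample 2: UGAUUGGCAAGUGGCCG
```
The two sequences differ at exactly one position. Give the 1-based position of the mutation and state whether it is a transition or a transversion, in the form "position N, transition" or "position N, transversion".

Position 9 changes C→A. C is a pyrimidine and A is a purine, so this is a transversion.

position 9, transversion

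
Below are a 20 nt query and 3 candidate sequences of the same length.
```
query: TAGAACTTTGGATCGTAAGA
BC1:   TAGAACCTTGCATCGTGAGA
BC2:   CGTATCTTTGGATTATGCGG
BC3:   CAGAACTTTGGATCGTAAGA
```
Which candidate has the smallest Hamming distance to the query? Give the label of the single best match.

Hamming distances to query — BC1: 3; BC2: 9; BC3: 1.
Smallest is BC3 with 1 mismatch.

BC3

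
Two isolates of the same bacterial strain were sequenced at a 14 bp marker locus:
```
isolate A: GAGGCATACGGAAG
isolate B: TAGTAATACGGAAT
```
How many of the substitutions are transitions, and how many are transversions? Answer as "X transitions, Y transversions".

0 transitions, 4 transversions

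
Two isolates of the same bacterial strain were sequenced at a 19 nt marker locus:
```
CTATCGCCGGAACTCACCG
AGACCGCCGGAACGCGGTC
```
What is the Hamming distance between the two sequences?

Comparing position by position, 8 positions differ: 1 (C/A), 2 (T/G), 4 (T/C), 14 (T/G), 16 (A/G), 17 (C/G), 18 (C/T), 19 (G/C).

8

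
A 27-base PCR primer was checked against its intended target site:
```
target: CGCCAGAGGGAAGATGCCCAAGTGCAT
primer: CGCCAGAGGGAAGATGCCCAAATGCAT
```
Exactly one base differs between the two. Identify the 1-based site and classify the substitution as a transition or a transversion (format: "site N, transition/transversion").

The sequences differ only at site 22: G→A (purine→purine), a transition.

site 22, transition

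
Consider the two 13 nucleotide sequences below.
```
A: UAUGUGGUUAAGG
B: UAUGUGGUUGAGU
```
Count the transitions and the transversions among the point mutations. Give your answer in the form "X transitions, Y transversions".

1 transition, 1 transversion

Mismatches (1-based):
position 10: A→G (purine→purine, transition)
position 13: G→U (purine→pyrimidine, transversion)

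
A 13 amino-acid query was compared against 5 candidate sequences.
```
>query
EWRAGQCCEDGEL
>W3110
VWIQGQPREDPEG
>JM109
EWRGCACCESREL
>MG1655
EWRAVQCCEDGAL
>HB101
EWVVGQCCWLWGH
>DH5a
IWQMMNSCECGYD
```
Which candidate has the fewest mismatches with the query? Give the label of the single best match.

MG1655

Hamming distances to query — W3110: 7; JM109: 5; MG1655: 2; HB101: 7; DH5a: 9.
Smallest is MG1655 with 2 mismatches.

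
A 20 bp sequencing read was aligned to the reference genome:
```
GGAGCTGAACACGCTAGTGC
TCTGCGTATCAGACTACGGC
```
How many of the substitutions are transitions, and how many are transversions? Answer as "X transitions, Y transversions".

1 transition, 9 transversions

Mismatches (1-based):
site 1: G→T (purine→pyrimidine, transversion)
site 2: G→C (purine→pyrimidine, transversion)
site 3: A→T (purine→pyrimidine, transversion)
site 6: T→G (pyrimidine→purine, transversion)
site 7: G→T (purine→pyrimidine, transversion)
site 9: A→T (purine→pyrimidine, transversion)
site 12: C→G (pyrimidine→purine, transversion)
site 13: G→A (purine→purine, transition)
site 17: G→C (purine→pyrimidine, transversion)
site 18: T→G (pyrimidine→purine, transversion)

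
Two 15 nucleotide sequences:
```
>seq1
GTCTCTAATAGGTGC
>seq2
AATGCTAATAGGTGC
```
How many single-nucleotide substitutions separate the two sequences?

4

The sequences differ at sites 1, 2, 3, 4 (1-based) — 4 in total.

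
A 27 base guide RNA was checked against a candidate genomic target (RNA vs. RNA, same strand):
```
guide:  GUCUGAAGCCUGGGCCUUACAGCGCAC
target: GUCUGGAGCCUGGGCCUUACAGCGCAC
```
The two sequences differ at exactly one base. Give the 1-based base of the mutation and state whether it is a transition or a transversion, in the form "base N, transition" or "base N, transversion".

Base 6 changes A→G. A is a purine and G is a purine, so this is a transition.

base 6, transition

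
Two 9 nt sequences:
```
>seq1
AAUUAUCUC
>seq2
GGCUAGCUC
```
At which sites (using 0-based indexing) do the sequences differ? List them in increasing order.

0, 1, 2, 5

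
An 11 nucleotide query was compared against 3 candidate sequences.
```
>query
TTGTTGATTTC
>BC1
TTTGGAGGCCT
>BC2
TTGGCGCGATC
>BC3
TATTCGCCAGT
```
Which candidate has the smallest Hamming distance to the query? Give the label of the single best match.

Hamming distances to query — BC1: 9; BC2: 5; BC3: 8.
Smallest is BC2 with 5 mismatches.

BC2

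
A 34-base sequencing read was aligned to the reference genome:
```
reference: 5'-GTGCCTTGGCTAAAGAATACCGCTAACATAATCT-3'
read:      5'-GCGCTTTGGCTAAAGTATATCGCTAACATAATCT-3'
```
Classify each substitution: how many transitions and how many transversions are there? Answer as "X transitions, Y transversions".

3 transitions, 1 transversion

Transitions (purine↔purine or pyrimidine↔pyrimidine): 2 T→C, 5 C→T, 20 C→T.
Transversions (purine↔pyrimidine): 16 A→T.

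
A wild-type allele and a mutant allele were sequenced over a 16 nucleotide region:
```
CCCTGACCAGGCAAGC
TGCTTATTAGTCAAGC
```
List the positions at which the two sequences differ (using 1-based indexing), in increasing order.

1, 2, 5, 7, 8, 11

Differences at position 1 (C→T), position 2 (C→G), position 5 (G→T), position 7 (C→T), position 8 (C→T), position 11 (G→T).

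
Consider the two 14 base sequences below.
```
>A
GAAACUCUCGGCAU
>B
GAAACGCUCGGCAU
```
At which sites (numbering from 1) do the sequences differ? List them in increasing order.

Scanning 1-based: 6: U/G.

6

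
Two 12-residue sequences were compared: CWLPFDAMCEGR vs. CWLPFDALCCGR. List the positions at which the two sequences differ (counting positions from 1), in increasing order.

8, 10

Differences at position 8 (M→L), position 10 (E→C).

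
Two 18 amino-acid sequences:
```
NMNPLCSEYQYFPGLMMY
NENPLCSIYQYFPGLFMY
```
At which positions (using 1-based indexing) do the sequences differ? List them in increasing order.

Scanning 1-based: 2: M/E; 8: E/I; 16: M/F.

2, 8, 16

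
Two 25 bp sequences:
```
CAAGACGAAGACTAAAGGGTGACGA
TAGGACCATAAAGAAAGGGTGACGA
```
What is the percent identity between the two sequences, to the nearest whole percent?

72%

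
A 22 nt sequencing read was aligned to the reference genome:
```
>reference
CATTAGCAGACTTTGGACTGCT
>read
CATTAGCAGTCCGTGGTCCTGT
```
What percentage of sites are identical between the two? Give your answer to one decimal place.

7 positions differ (10, 12, 13, 17, 19, 20, 21), so 15 of 22 match: 15/22 = 68.18%.

68.2%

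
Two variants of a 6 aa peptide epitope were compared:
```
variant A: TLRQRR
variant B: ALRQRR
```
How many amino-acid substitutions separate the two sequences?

1

Comparing position by position, 1 position differs: 1 (T/A).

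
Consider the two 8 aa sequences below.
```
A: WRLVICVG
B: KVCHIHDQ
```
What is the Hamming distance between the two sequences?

Comparing position by position, 7 residues differ: 1 (W/K), 2 (R/V), 3 (L/C), 4 (V/H), 6 (C/H), 7 (V/D), 8 (G/Q).

7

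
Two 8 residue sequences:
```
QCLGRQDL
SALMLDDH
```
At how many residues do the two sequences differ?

6

Comparing position by position, 6 residues differ: 1 (Q/S), 2 (C/A), 4 (G/M), 5 (R/L), 6 (Q/D), 8 (L/H).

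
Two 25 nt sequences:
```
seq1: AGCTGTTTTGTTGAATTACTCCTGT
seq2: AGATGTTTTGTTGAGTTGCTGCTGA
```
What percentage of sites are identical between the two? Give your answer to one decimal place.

80.0%

5 positions differ (3, 15, 18, 21, 25), so 20 of 25 match: 20/25 = 80%.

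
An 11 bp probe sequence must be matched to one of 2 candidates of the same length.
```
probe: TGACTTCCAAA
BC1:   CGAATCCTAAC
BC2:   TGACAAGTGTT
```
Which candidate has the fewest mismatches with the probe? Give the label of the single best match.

BC1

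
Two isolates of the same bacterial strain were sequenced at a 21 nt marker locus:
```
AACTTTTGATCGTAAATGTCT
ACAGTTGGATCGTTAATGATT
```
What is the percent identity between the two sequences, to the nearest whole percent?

67%

7 positions differ (2, 3, 4, 7, 14, 19, 20), so 14 of 21 match: 14/21 = 66.67%.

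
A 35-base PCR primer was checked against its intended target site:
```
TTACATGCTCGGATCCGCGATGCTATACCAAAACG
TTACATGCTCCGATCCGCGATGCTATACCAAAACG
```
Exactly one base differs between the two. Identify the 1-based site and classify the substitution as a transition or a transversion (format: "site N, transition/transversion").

The sequences differ only at site 11: G→C (purine→pyrimidine), a transversion.

site 11, transversion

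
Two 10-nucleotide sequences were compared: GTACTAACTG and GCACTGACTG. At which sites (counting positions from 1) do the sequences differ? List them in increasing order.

Scanning 1-based: 2: T/C; 6: A/G.

2, 6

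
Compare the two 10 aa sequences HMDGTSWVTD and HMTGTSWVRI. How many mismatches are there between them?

3

Mismatches (1-based): position 3: D→T; position 9: T→R; position 10: D→I.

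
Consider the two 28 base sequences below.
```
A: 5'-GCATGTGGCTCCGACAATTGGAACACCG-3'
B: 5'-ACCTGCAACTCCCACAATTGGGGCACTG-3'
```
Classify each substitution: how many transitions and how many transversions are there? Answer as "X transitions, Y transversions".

Mismatches (1-based):
base 1: G→A (purine→purine, transition)
base 3: A→C (purine→pyrimidine, transversion)
base 6: T→C (pyrimidine→pyrimidine, transition)
base 7: G→A (purine→purine, transition)
base 8: G→A (purine→purine, transition)
base 13: G→C (purine→pyrimidine, transversion)
base 22: A→G (purine→purine, transition)
base 23: A→G (purine→purine, transition)
base 27: C→T (pyrimidine→pyrimidine, transition)

7 transitions, 2 transversions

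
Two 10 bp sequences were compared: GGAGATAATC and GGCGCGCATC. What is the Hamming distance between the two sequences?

4

The sequences differ at positions 3, 5, 6, 7 (1-based) — 4 in total.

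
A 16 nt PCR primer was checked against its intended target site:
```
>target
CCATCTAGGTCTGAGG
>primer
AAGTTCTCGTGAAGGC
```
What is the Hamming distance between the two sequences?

12

Comparing position by position, 12 positions differ: 1 (C/A), 2 (C/A), 3 (A/G), 5 (C/T), 6 (T/C), 7 (A/T), 8 (G/C), 11 (C/G), 12 (T/A), 13 (G/A), 14 (A/G), 16 (G/C).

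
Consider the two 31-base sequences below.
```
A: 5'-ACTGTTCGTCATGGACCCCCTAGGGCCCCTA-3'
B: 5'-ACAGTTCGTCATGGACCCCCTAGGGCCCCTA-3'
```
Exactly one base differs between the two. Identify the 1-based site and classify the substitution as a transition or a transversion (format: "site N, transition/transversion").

site 3, transversion

Site 3 changes T→A. T is a pyrimidine and A is a purine, so this is a transversion.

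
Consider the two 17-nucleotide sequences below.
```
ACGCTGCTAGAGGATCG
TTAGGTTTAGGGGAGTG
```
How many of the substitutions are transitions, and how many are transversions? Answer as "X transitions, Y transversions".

5 transitions, 5 transversions

Transitions (purine↔purine or pyrimidine↔pyrimidine): 2 C→T, 3 G→A, 7 C→T, 11 A→G, 16 C→T.
Transversions (purine↔pyrimidine): 1 A→T, 4 C→G, 5 T→G, 6 G→T, 15 T→G.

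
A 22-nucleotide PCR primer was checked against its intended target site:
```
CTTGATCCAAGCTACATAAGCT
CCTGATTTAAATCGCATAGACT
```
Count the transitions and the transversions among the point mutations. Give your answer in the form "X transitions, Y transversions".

9 transitions, 0 transversions

Transitions (purine↔purine or pyrimidine↔pyrimidine): 2 T→C, 7 C→T, 8 C→T, 11 G→A, 12 C→T, 13 T→C, 14 A→G, 19 A→G, 20 G→A.
Transversions (purine↔pyrimidine): none.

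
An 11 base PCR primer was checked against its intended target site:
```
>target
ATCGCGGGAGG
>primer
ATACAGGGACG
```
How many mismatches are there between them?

Mismatches (1-based): site 3: C→A; site 4: G→C; site 5: C→A; site 10: G→C.

4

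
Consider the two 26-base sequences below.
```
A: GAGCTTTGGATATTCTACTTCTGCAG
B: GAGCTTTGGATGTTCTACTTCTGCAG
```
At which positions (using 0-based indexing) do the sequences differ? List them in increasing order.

11

Scanning 0-based: 11: A/G.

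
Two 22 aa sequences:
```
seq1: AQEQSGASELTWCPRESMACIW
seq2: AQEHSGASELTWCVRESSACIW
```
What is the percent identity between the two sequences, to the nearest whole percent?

Mismatches at positions 4, 14, 18 (1-based): 3 of 22.
Identical positions: 19/22 = 86.36% → 86%.

86%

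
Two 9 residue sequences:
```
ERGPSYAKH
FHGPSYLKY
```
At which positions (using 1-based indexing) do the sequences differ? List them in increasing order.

1, 2, 7, 9

Scanning 1-based: 1: E/F; 2: R/H; 7: A/L; 9: H/Y.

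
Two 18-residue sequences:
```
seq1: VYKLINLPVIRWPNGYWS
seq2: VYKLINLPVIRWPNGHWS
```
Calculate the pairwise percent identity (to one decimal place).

1 position differs (16), so 17 of 18 match: 17/18 = 94.44%.

94.4%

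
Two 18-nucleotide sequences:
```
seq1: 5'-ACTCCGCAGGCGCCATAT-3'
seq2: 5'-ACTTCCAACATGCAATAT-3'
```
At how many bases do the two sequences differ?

The sequences differ at bases 4, 6, 7, 9, 10, 11, 14 (1-based) — 7 in total.

7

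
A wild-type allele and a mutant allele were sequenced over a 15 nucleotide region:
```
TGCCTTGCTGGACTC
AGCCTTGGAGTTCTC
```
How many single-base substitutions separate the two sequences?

5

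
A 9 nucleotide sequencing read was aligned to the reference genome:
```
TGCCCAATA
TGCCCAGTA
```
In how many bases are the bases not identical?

1

The sequences differ at bases 7 (1-based) — 1 in total.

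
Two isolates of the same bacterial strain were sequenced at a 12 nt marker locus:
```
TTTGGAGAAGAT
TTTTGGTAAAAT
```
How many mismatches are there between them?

The sequences differ at bases 4, 6, 7, 10 (1-based) — 4 in total.

4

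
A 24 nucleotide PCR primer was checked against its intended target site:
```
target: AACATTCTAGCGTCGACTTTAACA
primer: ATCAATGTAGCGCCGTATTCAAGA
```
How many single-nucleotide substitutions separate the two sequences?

Comparing position by position, 8 bases differ: 2 (A/T), 5 (T/A), 7 (C/G), 13 (T/C), 16 (A/T), 17 (C/A), 20 (T/C), 23 (C/G).

8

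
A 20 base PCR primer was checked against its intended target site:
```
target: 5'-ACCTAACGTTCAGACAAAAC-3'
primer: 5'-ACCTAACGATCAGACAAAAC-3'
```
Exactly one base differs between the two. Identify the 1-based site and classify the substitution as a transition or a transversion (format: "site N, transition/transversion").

Site 9 changes T→A. T is a pyrimidine and A is a purine, so this is a transversion.

site 9, transversion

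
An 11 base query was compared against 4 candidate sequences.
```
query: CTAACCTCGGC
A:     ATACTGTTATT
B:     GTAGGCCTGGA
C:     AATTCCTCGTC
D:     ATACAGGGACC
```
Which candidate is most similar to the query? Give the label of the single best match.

Hamming distances to query — A: 8; B: 6; C: 5; D: 8.
Smallest is C with 5 mismatches.

C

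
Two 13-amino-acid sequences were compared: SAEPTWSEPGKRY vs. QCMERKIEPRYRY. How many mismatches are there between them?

9

Comparing position by position, 9 positions differ: 1 (S/Q), 2 (A/C), 3 (E/M), 4 (P/E), 5 (T/R), 6 (W/K), 7 (S/I), 10 (G/R), 11 (K/Y).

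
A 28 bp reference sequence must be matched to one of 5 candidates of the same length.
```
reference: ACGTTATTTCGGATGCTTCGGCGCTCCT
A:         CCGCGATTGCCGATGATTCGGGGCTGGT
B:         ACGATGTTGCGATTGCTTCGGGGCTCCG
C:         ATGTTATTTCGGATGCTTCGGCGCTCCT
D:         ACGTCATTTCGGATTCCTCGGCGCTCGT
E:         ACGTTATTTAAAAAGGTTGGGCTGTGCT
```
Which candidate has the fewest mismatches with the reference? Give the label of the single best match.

C

A differs at 9 bases; B differs at 7 bases; C differs at 1 base; D differs at 4 bases; E differs at 9 bases. The closest is C.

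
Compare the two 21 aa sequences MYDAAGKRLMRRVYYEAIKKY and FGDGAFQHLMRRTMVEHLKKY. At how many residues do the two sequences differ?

Comparing position by position, 11 residues differ: 1 (M/F), 2 (Y/G), 4 (A/G), 6 (G/F), 7 (K/Q), 8 (R/H), 13 (V/T), 14 (Y/M), 15 (Y/V), 17 (A/H), 18 (I/L).

11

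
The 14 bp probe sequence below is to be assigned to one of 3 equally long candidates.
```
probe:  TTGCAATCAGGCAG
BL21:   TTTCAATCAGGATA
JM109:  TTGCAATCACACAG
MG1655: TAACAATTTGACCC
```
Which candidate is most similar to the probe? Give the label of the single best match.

JM109

BL21 differs at 4 sites; JM109 differs at 2 sites; MG1655 differs at 7 sites. The closest is JM109.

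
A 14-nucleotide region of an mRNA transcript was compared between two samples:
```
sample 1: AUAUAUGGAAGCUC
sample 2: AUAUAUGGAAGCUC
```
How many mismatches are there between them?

0

No positions differ; the sequences are identical.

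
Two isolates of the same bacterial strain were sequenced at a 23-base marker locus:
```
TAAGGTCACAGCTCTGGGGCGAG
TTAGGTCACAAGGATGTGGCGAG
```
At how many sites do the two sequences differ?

6

The sequences differ at sites 2, 11, 12, 13, 14, 17 (1-based) — 6 in total.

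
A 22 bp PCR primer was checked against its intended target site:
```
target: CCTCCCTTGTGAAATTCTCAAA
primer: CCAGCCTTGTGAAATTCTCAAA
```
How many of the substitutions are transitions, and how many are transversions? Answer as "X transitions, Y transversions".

Mismatches (1-based):
position 3: T→A (pyrimidine→purine, transversion)
position 4: C→G (pyrimidine→purine, transversion)

0 transitions, 2 transversions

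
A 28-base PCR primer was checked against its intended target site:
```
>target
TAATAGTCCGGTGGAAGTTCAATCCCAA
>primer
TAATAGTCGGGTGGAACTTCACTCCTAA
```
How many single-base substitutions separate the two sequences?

Comparing position by position, 4 sites differ: 9 (C/G), 17 (G/C), 22 (A/C), 26 (C/T).

4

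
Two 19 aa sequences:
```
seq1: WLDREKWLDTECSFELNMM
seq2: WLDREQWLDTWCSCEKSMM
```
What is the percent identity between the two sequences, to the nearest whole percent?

74%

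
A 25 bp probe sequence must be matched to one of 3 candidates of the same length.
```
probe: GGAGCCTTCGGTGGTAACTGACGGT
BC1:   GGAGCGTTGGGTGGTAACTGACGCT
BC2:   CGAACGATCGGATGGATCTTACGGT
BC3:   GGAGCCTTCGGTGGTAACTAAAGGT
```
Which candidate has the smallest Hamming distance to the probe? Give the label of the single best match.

BC3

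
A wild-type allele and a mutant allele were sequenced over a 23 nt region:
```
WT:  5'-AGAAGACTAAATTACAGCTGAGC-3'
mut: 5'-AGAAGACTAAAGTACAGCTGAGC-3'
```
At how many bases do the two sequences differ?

1

Mismatches (1-based): base 12: T→G.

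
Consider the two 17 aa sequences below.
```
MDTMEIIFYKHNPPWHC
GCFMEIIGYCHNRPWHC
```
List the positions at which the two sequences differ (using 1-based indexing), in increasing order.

1, 2, 3, 8, 10, 13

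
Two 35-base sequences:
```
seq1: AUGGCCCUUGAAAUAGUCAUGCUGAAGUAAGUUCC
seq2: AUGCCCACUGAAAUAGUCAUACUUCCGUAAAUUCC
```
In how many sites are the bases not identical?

Comparing position by position, 8 sites differ: 4 (G/C), 7 (C/A), 8 (U/C), 21 (G/A), 24 (G/U), 25 (A/C), 26 (A/C), 31 (G/A).

8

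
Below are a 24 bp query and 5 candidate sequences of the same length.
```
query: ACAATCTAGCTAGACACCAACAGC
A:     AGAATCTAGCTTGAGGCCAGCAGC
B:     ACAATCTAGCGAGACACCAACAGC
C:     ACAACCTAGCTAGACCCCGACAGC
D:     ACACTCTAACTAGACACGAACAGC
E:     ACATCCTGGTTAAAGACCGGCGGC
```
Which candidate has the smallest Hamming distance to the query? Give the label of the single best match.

Hamming distances to query — A: 5; B: 1; C: 3; D: 3; E: 9.
Smallest is B with 1 mismatch.

B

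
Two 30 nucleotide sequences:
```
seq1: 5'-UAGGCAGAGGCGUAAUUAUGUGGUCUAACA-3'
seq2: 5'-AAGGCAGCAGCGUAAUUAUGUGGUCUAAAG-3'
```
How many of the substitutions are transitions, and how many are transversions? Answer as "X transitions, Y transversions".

Mismatches (1-based):
base 1: U→A (pyrimidine→purine, transversion)
base 8: A→C (purine→pyrimidine, transversion)
base 9: G→A (purine→purine, transition)
base 29: C→A (pyrimidine→purine, transversion)
base 30: A→G (purine→purine, transition)

2 transitions, 3 transversions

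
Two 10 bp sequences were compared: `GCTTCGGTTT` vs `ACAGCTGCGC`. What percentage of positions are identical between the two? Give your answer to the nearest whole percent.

30%

7 positions differ (1, 3, 4, 6, 8, 9, 10), so 3 of 10 match: 3/10 = 30%.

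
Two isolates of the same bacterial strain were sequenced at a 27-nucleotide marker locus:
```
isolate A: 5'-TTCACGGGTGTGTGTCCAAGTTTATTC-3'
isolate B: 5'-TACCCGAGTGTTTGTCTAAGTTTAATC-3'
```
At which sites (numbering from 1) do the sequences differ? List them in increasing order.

2, 4, 7, 12, 17, 25

Scanning 1-based: 2: T/A; 4: A/C; 7: G/A; 12: G/T; 17: C/T; 25: T/A.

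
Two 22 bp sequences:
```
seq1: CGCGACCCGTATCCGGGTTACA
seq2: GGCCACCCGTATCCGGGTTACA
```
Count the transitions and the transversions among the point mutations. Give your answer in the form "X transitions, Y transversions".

0 transitions, 2 transversions

Transitions (purine↔purine or pyrimidine↔pyrimidine): none.
Transversions (purine↔pyrimidine): 1 C→G, 4 G→C.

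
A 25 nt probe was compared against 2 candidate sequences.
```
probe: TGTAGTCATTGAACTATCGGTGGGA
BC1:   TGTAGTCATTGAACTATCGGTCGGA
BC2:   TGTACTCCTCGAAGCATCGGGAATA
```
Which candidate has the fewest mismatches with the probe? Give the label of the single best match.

BC1

Hamming distances to probe — BC1: 1; BC2: 9.
Smallest is BC1 with 1 mismatch.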